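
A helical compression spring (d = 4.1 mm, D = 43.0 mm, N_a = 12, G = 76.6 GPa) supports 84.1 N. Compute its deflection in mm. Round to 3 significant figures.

29.7 mm

k = Gd⁴/(8D³N_a) = (76.6×10³)(4.1⁴)/(8·43.0³·12) = 2.8359 N/mm
δ = F/k = 84.1 / 2.8359 = 29.656 mm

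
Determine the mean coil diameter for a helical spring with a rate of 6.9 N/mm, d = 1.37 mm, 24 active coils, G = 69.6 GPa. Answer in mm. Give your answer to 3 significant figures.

5.70 mm

D = (Gd⁴/(8N_a·k))^(1/3) = (69.6×10³·1.37⁴/(8·24·6.9))^(1/3)
  = (185.072)^(1/3) = 5.6988 mm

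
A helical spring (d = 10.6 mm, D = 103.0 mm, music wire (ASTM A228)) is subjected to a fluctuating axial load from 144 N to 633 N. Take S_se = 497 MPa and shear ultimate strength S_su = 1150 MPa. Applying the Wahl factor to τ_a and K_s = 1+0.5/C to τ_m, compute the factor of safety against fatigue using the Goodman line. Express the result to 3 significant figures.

4.93

C = D/d = 103.0/10.6 = 9.7170; K_W = (4C−1)/(4C−4)+0.615/C = 1.1493; K_s = 1+0.5/C = 1.0515
F_a = (F_max−F_min)/2 = 244.5 N; F_m = (F_max+F_min)/2 = 388.5 N
τ_a = K_W·8F_aD/(πd³) = 1.1493 × 53.844 = 61.885 MPa
τ_m = K_s·8F_mD/(πd³) = 1.0515 × 85.556 = 89.958 MPa
Goodman: 1/n_f = τ_a/S_se + τ_m/S_su = 61.885/497 + 89.958/1150 = 0.12452 + 0.07822 = 0.20274
n_f = 1/0.20274 = 4.932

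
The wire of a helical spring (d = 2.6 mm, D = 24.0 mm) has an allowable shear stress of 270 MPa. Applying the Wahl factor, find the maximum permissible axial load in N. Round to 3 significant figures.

67.1 N

C = D/d = 24.0/2.6 = 9.2308
K_W = (4C−1)/(4C−4) + 0.615/C = 35.923/32.923 + 0.0666 = 1.1577
τ_max = K·8FD/(πd³) → F_max = τ_allow·πd³/(8DK)
F_max = 270·π·2.6³/(8·24.0·1.1577) = 14908/222.29 = 67.069 N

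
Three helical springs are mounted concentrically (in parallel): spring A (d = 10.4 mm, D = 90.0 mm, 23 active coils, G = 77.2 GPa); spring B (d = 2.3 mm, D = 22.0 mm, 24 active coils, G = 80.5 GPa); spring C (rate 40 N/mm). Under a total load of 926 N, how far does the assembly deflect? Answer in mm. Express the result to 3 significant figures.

19.4 mm

k_A = Gd⁴/(8D³N_a) = (77.2×10³)(10.4⁴)/(8·90.0³·23) = 6.7329 N/mm
k_B = Gd⁴/(8D³N_a) = (80.5×10³)(2.3⁴)/(8·22.0³·24) = 1.1019 N/mm
Parallel: k_eq = 6.7329 + 1.1019 + 40 = 47.835 N/mm
δ = F/k_eq = 926/47.835 = 19.358 mm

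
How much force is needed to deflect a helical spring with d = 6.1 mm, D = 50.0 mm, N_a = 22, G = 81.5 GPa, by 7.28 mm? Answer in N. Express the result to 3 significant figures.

37.3 N

k = Gd⁴/(8D³N_a) = (81.5×10³)(6.1⁴)/(8·50.0³·22) = 5.1293 N/mm
F = k·δ = 5.1293 × 7.28 = 37.341 N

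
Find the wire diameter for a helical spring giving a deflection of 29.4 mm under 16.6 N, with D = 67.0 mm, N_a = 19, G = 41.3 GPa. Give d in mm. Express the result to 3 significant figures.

Required rate k = F/δ = 16.6/29.4 = 0.56463 N/mm
d = (8D³N_a·k / G)^(1/4) = (8·67.0³·19·0.56463 / (41.3×10³))^0.25
  = (625)^0.25 = 5.0000 mm

5.00 mm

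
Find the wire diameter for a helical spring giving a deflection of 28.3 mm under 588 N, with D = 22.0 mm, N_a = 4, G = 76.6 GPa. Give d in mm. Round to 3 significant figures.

Required rate k = F/δ = 588/28.3 = 20.777 N/mm
d = (8D³N_a·k / G)^(1/4) = (8·22.0³·4·20.777 / (76.6×10³))^0.25
  = (92.423)^0.25 = 3.1006 mm

3.10 mm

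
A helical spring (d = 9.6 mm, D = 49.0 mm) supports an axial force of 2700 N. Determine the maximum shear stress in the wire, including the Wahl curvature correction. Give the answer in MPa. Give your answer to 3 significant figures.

496 MPa

Spring index C = D/d = 49.0/9.6 = 5.1042
K_W = (4C−1)/(4C−4) + 0.615/C = 19.417/16.417 + 0.1205 = 1.3032
τ₀ = 8FD/(πd³) = 8·2700·49.0/(π·9.6³) = 1.0584e+06/2779.5 = 380.79 MPa
τ_max = K·τ₀ = 1.3032 × 380.79 = 496.26 MPa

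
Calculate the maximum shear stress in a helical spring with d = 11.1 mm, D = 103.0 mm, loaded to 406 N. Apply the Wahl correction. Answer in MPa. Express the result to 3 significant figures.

Spring index C = D/d = 103.0/11.1 = 9.2793
K_W = (4C−1)/(4C−4) + 0.615/C = 36.117/33.117 + 0.0663 = 1.1569
τ₀ = 8FD/(πd³) = 8·406·103.0/(π·11.1³) = 334544/4296.5 = 77.864 MPa
τ_max = K·τ₀ = 1.1569 × 77.864 = 90.078 MPa

90.1 MPa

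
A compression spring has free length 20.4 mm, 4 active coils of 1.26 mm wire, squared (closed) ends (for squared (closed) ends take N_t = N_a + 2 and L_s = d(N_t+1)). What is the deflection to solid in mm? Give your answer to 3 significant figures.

N_t = 6; L_s = 1.26·7 = 8.82 mm
δ_solid = L₀ − L_s = 20.4 − 8.82 = 11.58 mm

11.6 mm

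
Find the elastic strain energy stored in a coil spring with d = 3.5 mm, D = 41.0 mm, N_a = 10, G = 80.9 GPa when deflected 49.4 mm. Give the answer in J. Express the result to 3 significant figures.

2.69 J

k = Gd⁴/(8D³N_a) = (80.9×10³)(3.5⁴)/(8·41.0³·10) = 2.2018 N/mm
U = ½kδ² = 0.5 × 2.2018 × 49.4² = 2686.6 N·mm = 2.6866 J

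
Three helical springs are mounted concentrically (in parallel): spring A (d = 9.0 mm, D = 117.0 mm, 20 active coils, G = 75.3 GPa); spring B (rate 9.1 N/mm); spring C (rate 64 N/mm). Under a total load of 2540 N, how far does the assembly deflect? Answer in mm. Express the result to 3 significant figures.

k_A = Gd⁴/(8D³N_a) = (75.3×10³)(9.0⁴)/(8·117.0³·20) = 1.9279 N/mm
Parallel: k_eq = 1.9279 + 9.1 + 64 = 75.028 N/mm
δ = F/k_eq = 2540/75.028 = 33.854 mm

33.9 mm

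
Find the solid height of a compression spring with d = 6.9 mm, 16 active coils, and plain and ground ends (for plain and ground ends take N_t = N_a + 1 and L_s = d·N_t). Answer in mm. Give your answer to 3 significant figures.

plain and ground ends: N_t = N_a + 1 = 16 + 1 = 17
L_s = d·N_t = 6.9 × 17 = 117.3 mm

117 mm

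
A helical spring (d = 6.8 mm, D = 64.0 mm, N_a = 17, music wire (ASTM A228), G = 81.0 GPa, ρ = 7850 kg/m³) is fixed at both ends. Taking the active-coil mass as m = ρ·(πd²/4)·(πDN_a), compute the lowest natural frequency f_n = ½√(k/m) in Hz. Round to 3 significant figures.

k = Gd⁴/(8D³N_a) = (81.0×10³)(6.8⁴)/(8·64.0³·17) = 4.8578 N/mm = 4857.8 N/m
Wire length L = πDN_a = π·64.0·17 = 3418.1 mm
m = ρ·(πd²/4)·L = 7850 × 36.317×10⁻⁶ m² × 3.4181 m = 0.97444 kg
f_n = ½√(k/m) = 0.5·√(4857.8/0.97444) = 0.5·√(4985.2) = 35.303 Hz

35.3 Hz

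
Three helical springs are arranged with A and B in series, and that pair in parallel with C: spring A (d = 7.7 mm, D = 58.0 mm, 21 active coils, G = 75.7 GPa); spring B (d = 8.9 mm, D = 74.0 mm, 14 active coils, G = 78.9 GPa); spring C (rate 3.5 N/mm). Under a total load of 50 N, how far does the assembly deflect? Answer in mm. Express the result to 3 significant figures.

6.13 mm

k_A = Gd⁴/(8D³N_a) = (75.7×10³)(7.7⁴)/(8·58.0³·21) = 8.1183 N/mm
k_B = Gd⁴/(8D³N_a) = (78.9×10³)(8.9⁴)/(8·74.0³·14) = 10.907 N/mm
Springs A,B series: k_AB = 1/(1/8.1183+1/10.907) = 4.6542 N/mm; parallel with C: k_eq = 4.6542+3.5 = 8.1542 N/mm
δ = F/k_eq = 50/8.1542 = 6.1318 mm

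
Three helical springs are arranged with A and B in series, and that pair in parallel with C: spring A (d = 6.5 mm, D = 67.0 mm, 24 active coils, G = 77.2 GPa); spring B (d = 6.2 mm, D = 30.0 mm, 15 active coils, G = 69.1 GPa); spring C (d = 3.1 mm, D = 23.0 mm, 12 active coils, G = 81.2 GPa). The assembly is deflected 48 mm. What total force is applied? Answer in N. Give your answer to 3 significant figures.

k_A = Gd⁴/(8D³N_a) = (77.2×10³)(6.5⁴)/(8·67.0³·24) = 2.3864 N/mm
k_B = Gd⁴/(8D³N_a) = (69.1×10³)(6.2⁴)/(8·30.0³·15) = 31.514 N/mm
k_C = Gd⁴/(8D³N_a) = (81.2×10³)(3.1⁴)/(8·23.0³·12) = 6.4202 N/mm
Springs A,B series: k_AB = 1/(1/2.3864+1/31.514) = 2.2184 N/mm; parallel with C: k_eq = 2.2184+6.4202 = 8.6386 N/mm
F = k_eq·δ = 8.6386·48 = 414.65 N

415 N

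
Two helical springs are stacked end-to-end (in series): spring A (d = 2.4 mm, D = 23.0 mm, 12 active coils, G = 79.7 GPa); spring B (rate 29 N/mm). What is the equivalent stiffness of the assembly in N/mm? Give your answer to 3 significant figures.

2.10 N/mm

k_A = Gd⁴/(8D³N_a) = (79.7×10³)(2.4⁴)/(8·23.0³·12) = 2.2639 N/mm
Series: 1/k_eq = 1/2.2639 + 1/29 = 0.47621; k_eq = 2.0999 N/mm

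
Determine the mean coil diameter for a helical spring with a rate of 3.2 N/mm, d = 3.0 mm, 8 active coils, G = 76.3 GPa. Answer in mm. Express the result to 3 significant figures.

D = (Gd⁴/(8N_a·k))^(1/3) = (76.3×10³·3.0⁴/(8·8·3.2))^(1/3)
  = (30177.2)^(1/3) = 31.1334 mm

31.1 mm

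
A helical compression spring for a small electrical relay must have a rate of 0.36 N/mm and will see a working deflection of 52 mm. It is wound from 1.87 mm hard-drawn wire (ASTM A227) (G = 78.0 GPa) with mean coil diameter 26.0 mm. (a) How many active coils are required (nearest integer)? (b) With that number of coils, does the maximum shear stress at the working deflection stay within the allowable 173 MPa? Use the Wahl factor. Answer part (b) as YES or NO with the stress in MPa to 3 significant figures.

N_a = Gd⁴/(8D³k) = (78.0×10³)(1.87⁴)/(8·26.0³·0.36) = 18.84 → N_a = 19
Actual rate k = Gd⁴/(8D³·19) = 0.35702 N/mm
Working load F = kδ = 0.35702·52 = 18.565 N
C = 26.0/1.87 = 13.9037; K_W = (4C−1)/(4C−4)+0.615/C = 1.1024
τ_max = K_W·8FD/(πd³) = 1.1024·187.97 = 207.21 MPa
τ_max > 173 MPa → exceeds allowable

(a) 19 coils; (b) NO, τ_max = 207 MPa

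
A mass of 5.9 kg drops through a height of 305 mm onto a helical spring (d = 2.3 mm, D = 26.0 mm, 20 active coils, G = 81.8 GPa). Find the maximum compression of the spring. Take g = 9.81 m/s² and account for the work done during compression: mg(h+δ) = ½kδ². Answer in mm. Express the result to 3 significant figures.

k = Gd⁴/(8D³N_a) = (81.8×10³)(2.3⁴)/(8·26.0³·20) = 0.814 N/mm
W = mg = 5.9 × 9.81 = 57.879 N
½kδ² − Wδ − Wh = 0 → δ = (W + √(W² + 2kWh))/k
δ = (57.879 + √(3350 + 28739.3))/0.814 = (57.879 + 179.13)/0.814 = 291.17 mm

291 mm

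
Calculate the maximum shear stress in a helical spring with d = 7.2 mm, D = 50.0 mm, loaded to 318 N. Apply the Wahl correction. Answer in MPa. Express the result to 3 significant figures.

Spring index C = D/d = 50.0/7.2 = 6.9444
K_W = (4C−1)/(4C−4) + 0.615/C = 26.778/23.778 + 0.0886 = 1.2147
τ₀ = 8FD/(πd³) = 8·318·50.0/(π·7.2³) = 127200/1172.6 = 108.48 MPa
τ_max = K·τ₀ = 1.2147 × 108.48 = 131.77 MPa

132 MPa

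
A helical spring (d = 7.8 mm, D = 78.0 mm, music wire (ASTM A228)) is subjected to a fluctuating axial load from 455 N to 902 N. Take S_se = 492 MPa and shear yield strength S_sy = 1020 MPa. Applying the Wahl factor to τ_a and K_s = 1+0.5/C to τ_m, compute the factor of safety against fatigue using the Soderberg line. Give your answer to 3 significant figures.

C = D/d = 78.0/7.8 = 10.0000; K_W = (4C−1)/(4C−4)+0.615/C = 1.1448; K_s = 1+0.5/C = 1.0500
F_a = (F_max−F_min)/2 = 223.5 N; F_m = (F_max+F_min)/2 = 678.5 N
τ_a = K_W·8F_aD/(πd³) = 1.1448 × 93.547 = 107.1 MPa
τ_m = K_s·8F_mD/(πd³) = 1.0500 × 283.99 = 298.19 MPa
Soderberg: 1/n_f = τ_a/S_se + τ_m/S_sy = 107.1/492 + 298.19/1020 = 0.21767 + 0.29234 = 0.51001
n_f = 1/0.51001 = 1.961

1.96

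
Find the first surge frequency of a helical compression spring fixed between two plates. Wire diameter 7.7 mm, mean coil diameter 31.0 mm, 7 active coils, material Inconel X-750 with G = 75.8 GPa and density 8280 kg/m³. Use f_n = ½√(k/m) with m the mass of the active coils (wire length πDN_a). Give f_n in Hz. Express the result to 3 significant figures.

k = Gd⁴/(8D³N_a) = (75.8×10³)(7.7⁴)/(8·31.0³·7) = 159.72 N/mm = 1.5972e+05 N/m
Wire length L = πDN_a = π·31.0·7 = 681.73 mm
m = ρ·(πd²/4)·L = 8280 × 46.566×10⁻⁶ m² × 0.68173 m = 0.26285 kg
f_n = ½√(k/m) = 0.5·√(1.5972e+05/0.26285) = 0.5·√(6.0764e+05) = 389.76 Hz

390 Hz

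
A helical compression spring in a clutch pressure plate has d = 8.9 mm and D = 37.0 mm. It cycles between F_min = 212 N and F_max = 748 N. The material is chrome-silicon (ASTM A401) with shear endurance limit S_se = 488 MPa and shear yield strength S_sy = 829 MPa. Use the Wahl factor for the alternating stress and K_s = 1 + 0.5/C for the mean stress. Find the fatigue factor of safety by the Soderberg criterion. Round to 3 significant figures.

5.31

C = D/d = 37.0/8.9 = 4.1573; K_W = (4C−1)/(4C−4)+0.615/C = 1.3855; K_s = 1+0.5/C = 1.1203
F_a = (F_max−F_min)/2 = 268 N; F_m = (F_max+F_min)/2 = 480 N
τ_a = K_W·8F_aD/(πd³) = 1.3855 × 35.818 = 49.626 MPa
τ_m = K_s·8F_mD/(πd³) = 1.1203 × 64.152 = 71.868 MPa
Soderberg: 1/n_f = τ_a/S_se + τ_m/S_sy = 49.626/488 + 71.868/829 = 0.10169 + 0.08669 = 0.18838
n_f = 1/0.18838 = 5.308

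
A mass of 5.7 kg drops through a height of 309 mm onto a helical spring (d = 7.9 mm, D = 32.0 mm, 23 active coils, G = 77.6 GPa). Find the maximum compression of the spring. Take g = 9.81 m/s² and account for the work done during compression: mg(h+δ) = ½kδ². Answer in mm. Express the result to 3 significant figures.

k = Gd⁴/(8D³N_a) = (77.6×10³)(7.9⁴)/(8·32.0³·23) = 50.131 N/mm
W = mg = 5.7 × 9.81 = 55.917 N
½kδ² − Wδ − Wh = 0 → δ = (W + √(W² + 2kWh))/k
δ = (55.917 + √(3126.7 + 1.73235e+06))/50.131 = (55.917 + 1317.4)/50.131 = 27.394 mm

27.4 mm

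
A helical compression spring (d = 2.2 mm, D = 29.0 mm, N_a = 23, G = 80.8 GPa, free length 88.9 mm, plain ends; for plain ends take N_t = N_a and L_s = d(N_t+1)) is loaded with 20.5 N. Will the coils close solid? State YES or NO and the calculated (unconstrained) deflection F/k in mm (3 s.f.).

k = Gd⁴/(8D³N_a) = (80.8×10³)(2.2⁴)/(8·29.0³·23) = 0.42178 N/mm
N_t = 23; L_s = 2.2·24 = 52.8 mm; δ_solid = L₀ − L_s = 88.9 − 52.8 = 36.1 mm
δ = F/k = 20.5/0.42178 = 48.603 mm
δ ≥ δ_solid → spring goes solid

YES, δ = 48.6 mm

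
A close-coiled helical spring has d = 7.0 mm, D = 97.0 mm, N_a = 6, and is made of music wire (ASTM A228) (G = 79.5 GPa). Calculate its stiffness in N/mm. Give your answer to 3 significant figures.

k = Gd⁴/(8D³N_a) = (79.5×10³ × 7.0⁴) / (8 × 97.0³ × 6)
  = 1.9088e+08 / 4.38083e+07 = 4.3572 N/mm

4.36 N/mm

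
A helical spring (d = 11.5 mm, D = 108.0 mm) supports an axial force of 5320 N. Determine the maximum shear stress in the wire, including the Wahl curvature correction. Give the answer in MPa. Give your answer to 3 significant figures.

1110 MPa

Spring index C = D/d = 108.0/11.5 = 9.3913
K_W = (4C−1)/(4C−4) + 0.615/C = 36.565/33.565 + 0.0655 = 1.1549
τ₀ = 8FD/(πd³) = 8·5320·108.0/(π·11.5³) = 4.59648e+06/4778 = 962.02 MPa
τ_max = K·τ₀ = 1.1549 × 962.02 = 1111 MPa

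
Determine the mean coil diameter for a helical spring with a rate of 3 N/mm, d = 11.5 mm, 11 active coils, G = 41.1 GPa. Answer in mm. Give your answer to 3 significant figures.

140 mm

D = (Gd⁴/(8N_a·k))^(1/3) = (41.1×10³·11.5⁴/(8·11·3))^(1/3)
  = (2.72288e+06)^(1/3) = 139.6400 mm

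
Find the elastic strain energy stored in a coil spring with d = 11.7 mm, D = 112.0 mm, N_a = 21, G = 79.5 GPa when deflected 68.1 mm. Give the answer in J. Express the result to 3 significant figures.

14.6 J

k = Gd⁴/(8D³N_a) = (79.5×10³)(11.7⁴)/(8·112.0³·21) = 6.3117 N/mm
U = ½kδ² = 0.5 × 6.3117 × 68.1² = 14636 N·mm = 14.636 J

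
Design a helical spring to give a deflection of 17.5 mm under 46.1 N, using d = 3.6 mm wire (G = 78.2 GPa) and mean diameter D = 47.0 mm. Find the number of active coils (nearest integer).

6

Required rate k = F/δ = 46.1/17.5 = 2.6343 N/mm
N_a = Gd⁴/(8D³k) = (78.2×10³ × 3.6⁴)/(8 × 47.0³ × 2.6343)
    = 1.31346e+07 / 2.188e+06 = 6.003 → 6 coils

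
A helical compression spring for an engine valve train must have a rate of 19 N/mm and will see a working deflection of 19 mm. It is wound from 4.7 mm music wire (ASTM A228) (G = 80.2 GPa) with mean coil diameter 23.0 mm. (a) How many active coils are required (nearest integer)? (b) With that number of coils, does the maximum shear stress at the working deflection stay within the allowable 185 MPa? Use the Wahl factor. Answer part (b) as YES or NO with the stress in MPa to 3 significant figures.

N_a = Gd⁴/(8D³k) = (80.2×10³)(4.7⁴)/(8·23.0³·19) = 21.16 → N_a = 21
Actual rate k = Gd⁴/(8D³·21) = 19.146 N/mm
Working load F = kδ = 19.146·19 = 363.77 N
C = 23.0/4.7 = 4.8936; K_W = (4C−1)/(4C−4)+0.615/C = 1.3183
τ_max = K_W·8FD/(πd³) = 1.3183·205.21 = 270.53 MPa
τ_max > 185 MPa → exceeds allowable

(a) 21 coils; (b) NO, τ_max = 271 MPa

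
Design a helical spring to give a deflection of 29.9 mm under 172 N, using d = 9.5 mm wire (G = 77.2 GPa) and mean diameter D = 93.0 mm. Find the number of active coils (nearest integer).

17

Required rate k = F/δ = 172/29.9 = 5.7525 N/mm
N_a = Gd⁴/(8D³k) = (77.2×10³ × 9.5⁴)/(8 × 93.0³ × 5.7525)
    = 6.28799e+08 / 3.70166e+07 = 16.99 → 17 coils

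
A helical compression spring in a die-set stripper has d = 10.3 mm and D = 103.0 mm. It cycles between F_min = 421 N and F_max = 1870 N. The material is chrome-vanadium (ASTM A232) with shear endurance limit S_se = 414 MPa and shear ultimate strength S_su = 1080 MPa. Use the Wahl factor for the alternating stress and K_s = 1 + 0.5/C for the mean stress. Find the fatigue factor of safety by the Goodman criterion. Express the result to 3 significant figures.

C = D/d = 103.0/10.3 = 10.0000; K_W = (4C−1)/(4C−4)+0.615/C = 1.1448; K_s = 1+0.5/C = 1.0500
F_a = (F_max−F_min)/2 = 724.5 N; F_m = (F_max+F_min)/2 = 1145.5 N
τ_a = K_W·8F_aD/(πd³) = 1.1448 × 173.9 = 199.09 MPa
τ_m = K_s·8F_mD/(πd³) = 1.0500 × 274.95 = 288.7 MPa
Goodman: 1/n_f = τ_a/S_se + τ_m/S_su = 199.09/414 + 288.7/1080 = 0.48089 + 0.26732 = 0.74821
n_f = 1/0.74821 = 1.337

1.34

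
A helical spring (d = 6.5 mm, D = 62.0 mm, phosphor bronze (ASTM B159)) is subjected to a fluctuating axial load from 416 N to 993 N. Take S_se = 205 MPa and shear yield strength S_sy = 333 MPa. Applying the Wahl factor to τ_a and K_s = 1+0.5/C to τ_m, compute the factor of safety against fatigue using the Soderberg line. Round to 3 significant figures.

C = D/d = 62.0/6.5 = 9.5385; K_W = (4C−1)/(4C−4)+0.615/C = 1.1523; K_s = 1+0.5/C = 1.0524
F_a = (F_max−F_min)/2 = 288.5 N; F_m = (F_max+F_min)/2 = 704.5 N
τ_a = K_W·8F_aD/(πd³) = 1.1523 × 165.86 = 191.12 MPa
τ_m = K_s·8F_mD/(πd³) = 1.0524 × 405.02 = 426.25 MPa
Soderberg: 1/n_f = τ_a/S_se + τ_m/S_sy = 191.12/205 + 426.25/333 = 0.93230 + 1.28002 = 2.2123
n_f = 1/2.2123 = 0.452

0.452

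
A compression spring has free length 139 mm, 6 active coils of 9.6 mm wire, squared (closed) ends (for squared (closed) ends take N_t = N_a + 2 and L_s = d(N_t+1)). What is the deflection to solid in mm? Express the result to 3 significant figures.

N_t = 8; L_s = 9.6·9 = 86.4 mm
δ_solid = L₀ − L_s = 139 − 86.4 = 52.6 mm

52.6 mm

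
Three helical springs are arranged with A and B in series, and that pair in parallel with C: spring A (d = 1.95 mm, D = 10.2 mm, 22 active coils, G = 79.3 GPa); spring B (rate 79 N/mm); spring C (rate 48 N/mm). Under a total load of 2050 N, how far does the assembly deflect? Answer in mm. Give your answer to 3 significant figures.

k_A = Gd⁴/(8D³N_a) = (79.3×10³)(1.95⁴)/(8·10.2³·22) = 6.139 N/mm
Springs A,B series: k_AB = 1/(1/6.139+1/79) = 5.6964 N/mm; parallel with C: k_eq = 5.6964+48 = 53.696 N/mm
δ = F/k_eq = 2050/53.696 = 38.178 mm

38.2 mm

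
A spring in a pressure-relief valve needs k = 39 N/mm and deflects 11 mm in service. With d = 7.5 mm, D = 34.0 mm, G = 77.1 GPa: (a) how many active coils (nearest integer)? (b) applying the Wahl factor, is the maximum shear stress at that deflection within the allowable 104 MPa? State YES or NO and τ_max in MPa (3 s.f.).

(a) 20 coils; (b) NO, τ_max = 118 MPa

N_a = Gd⁴/(8D³k) = (77.1×10³)(7.5⁴)/(8·34.0³·39) = 19.89 → N_a = 20
Actual rate k = Gd⁴/(8D³·20) = 38.792 N/mm
Working load F = kδ = 38.792·11 = 426.71 N
C = 34.0/7.5 = 4.5333; K_W = (4C−1)/(4C−4)+0.615/C = 1.3479
τ_max = K_W·8FD/(πd³) = 1.3479·87.573 = 118.04 MPa
τ_max > 104 MPa → exceeds allowable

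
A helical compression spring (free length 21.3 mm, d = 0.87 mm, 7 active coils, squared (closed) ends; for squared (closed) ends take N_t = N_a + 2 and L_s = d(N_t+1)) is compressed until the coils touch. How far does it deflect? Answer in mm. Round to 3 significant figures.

N_t = 9; L_s = 0.87·10 = 8.7 mm
δ_solid = L₀ − L_s = 21.3 − 8.7 = 12.6 mm

12.6 mm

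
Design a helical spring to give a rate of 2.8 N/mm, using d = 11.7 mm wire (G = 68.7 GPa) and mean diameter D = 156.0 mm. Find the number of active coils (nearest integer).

15

N_a = Gd⁴/(8D³k) = (68.7×10³ × 11.7⁴)/(8 × 156.0³ × 2.8)
    = 1.28736e+09 / 8.50397e+07 = 15.14 → 15 coils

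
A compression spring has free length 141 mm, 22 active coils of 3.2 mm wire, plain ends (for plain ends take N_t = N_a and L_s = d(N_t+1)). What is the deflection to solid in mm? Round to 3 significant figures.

67.4 mm

N_t = 22; L_s = 3.2·23 = 73.6 mm
δ_solid = L₀ − L_s = 141 − 73.6 = 67.4 mm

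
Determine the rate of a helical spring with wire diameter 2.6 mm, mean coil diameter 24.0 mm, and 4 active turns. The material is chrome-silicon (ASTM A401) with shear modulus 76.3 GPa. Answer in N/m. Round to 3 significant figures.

k = Gd⁴/(8D³N_a) = (76.3×10³ × 2.6⁴) / (8 × 24.0³ × 4)
  = 3.48673e+06 / 442368 = 7.882 N/mm = 7882 N/m

7880 N/m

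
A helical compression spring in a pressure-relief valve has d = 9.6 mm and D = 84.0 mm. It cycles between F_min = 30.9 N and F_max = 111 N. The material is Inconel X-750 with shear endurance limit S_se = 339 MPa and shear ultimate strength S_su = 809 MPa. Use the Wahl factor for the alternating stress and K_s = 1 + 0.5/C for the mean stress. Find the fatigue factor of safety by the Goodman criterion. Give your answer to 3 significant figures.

17.9

C = D/d = 84.0/9.6 = 8.7500; K_W = (4C−1)/(4C−4)+0.615/C = 1.1671; K_s = 1+0.5/C = 1.0571
F_a = (F_max−F_min)/2 = 40.05 N; F_m = (F_max+F_min)/2 = 70.95 N
τ_a = K_W·8F_aD/(πd³) = 1.1671 × 9.683 = 11.301 MPa
τ_m = K_s·8F_mD/(πd³) = 1.0571 × 17.154 = 18.134 MPa
Goodman: 1/n_f = τ_a/S_se + τ_m/S_su = 11.301/339 + 18.134/809 = 0.03334 + 0.02242 = 0.05575
n_f = 1/0.05575 = 17.94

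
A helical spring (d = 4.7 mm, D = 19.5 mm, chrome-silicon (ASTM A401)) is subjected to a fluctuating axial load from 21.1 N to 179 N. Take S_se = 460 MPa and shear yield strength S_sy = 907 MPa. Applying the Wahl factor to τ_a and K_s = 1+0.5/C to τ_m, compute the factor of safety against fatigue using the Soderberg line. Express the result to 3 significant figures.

C = D/d = 19.5/4.7 = 4.1489; K_W = (4C−1)/(4C−4)+0.615/C = 1.3864; K_s = 1+0.5/C = 1.1205
F_a = (F_max−F_min)/2 = 78.95 N; F_m = (F_max+F_min)/2 = 100.05 N
τ_a = K_W·8F_aD/(πd³) = 1.3864 × 37.76 = 52.351 MPa
τ_m = K_s·8F_mD/(πd³) = 1.1205 × 47.852 = 53.619 MPa
Soderberg: 1/n_f = τ_a/S_se + τ_m/S_sy = 52.351/460 + 53.619/907 = 0.11381 + 0.05912 = 0.17292
n_f = 1/0.17292 = 5.783

5.78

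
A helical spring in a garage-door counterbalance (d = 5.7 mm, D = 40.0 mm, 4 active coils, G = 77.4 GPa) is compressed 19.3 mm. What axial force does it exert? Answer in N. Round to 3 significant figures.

k = Gd⁴/(8D³N_a) = (77.4×10³)(5.7⁴)/(8·40.0³·4) = 39.894 N/mm
F = k·δ = 39.894 × 19.3 = 769.96 N

770 N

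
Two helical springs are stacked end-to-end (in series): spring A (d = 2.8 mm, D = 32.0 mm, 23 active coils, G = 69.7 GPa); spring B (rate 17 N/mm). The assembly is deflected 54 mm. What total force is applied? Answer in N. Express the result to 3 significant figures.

36.8 N

k_A = Gd⁴/(8D³N_a) = (69.7×10³)(2.8⁴)/(8·32.0³·23) = 0.71055 N/mm
Series: 1/k_eq = 1/0.71055 + 1/17 = 1.4662; k_eq = 0.68205 N/mm
F = k_eq·δ = 0.68205·54 = 36.831 N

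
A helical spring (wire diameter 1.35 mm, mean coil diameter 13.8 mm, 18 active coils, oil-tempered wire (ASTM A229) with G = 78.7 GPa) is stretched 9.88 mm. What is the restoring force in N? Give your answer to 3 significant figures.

6.82 N

k = Gd⁴/(8D³N_a) = (78.7×10³)(1.35⁴)/(8·13.8³·18) = 0.69073 N/mm
F = k·δ = 0.69073 × 9.88 = 6.8244 N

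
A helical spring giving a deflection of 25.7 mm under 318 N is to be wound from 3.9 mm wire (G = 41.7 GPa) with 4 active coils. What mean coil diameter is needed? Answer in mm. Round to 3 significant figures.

Required rate k = F/δ = 318/25.7 = 12.374 N/mm
D = (Gd⁴/(8N_a·k))^(1/3) = (41.7×10³·3.9⁴/(8·4·12.374))^(1/3)
  = (24364.1)^(1/3) = 28.9901 mm

29.0 mm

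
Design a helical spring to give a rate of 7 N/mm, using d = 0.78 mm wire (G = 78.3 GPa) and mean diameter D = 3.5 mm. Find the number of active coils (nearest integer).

N_a = Gd⁴/(8D³k) = (78.3×10³ × 0.78⁴)/(8 × 3.5³ × 7)
    = 28982.8 / 2401 = 12.07 → 12 coils

12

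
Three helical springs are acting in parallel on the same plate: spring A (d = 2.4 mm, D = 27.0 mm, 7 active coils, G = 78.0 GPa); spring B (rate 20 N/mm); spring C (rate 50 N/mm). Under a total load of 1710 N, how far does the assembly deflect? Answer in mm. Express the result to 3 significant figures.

k_A = Gd⁴/(8D³N_a) = (78.0×10³)(2.4⁴)/(8·27.0³·7) = 2.3478 N/mm
Parallel: k_eq = 2.3478 + 20 + 50 = 72.348 N/mm
δ = F/k_eq = 1710/72.348 = 23.636 mm

23.6 mm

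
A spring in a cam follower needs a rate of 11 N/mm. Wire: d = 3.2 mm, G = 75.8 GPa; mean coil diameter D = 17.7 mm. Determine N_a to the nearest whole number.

N_a = Gd⁴/(8D³k) = (75.8×10³ × 3.2⁴)/(8 × 17.7³ × 11)
    = 7.94821e+06 / 487981 = 16.29 → 16 coils

16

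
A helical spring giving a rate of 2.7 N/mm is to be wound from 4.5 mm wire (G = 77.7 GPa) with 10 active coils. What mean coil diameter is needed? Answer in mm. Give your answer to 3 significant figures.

52.8 mm

D = (Gd⁴/(8N_a·k))^(1/3) = (77.7×10³·4.5⁴/(8·10·2.7))^(1/3)
  = (147509)^(1/3) = 52.8371 mm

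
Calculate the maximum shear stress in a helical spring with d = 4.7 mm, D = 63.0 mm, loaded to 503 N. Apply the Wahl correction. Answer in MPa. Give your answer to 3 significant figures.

Spring index C = D/d = 63.0/4.7 = 13.4043
K_W = (4C−1)/(4C−4) + 0.615/C = 52.617/49.617 + 0.0459 = 1.1063
τ₀ = 8FD/(πd³) = 8·503·63.0/(π·4.7³) = 253512/326.17 = 777.24 MPa
τ_max = K·τ₀ = 1.1063 × 777.24 = 859.89 MPa

860 MPa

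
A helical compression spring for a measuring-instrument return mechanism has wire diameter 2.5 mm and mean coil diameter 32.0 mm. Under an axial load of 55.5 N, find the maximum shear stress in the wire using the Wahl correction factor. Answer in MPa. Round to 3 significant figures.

Spring index C = D/d = 32.0/2.5 = 12.8000
K_W = (4C−1)/(4C−4) + 0.615/C = 50.200/47.200 + 0.0480 = 1.1116
τ₀ = 8FD/(πd³) = 8·55.5·32.0/(π·2.5³) = 14208/49.087 = 289.44 MPa
τ_max = K·τ₀ = 1.1116 × 289.44 = 321.75 MPa

322 MPa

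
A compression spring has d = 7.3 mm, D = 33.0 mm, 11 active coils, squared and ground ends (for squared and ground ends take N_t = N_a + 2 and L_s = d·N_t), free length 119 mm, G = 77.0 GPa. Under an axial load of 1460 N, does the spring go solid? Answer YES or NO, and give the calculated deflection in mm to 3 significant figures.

NO, δ = 21.1 mm

k = Gd⁴/(8D³N_a) = (77.0×10³)(7.3⁴)/(8·33.0³·11) = 69.145 N/mm
N_t = 13; L_s = 7.3·13 = 94.9 mm; δ_solid = L₀ − L_s = 119 − 94.9 = 24.1 mm
δ = F/k = 1460/69.145 = 21.115 mm
δ < δ_solid → spring does not go solid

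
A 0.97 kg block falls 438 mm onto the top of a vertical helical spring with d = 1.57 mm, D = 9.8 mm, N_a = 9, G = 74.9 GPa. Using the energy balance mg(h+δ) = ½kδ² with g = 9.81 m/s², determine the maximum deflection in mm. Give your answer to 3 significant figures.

36.7 mm

k = Gd⁴/(8D³N_a) = (74.9×10³)(1.57⁴)/(8·9.8³·9) = 6.7154 N/mm
W = mg = 0.97 × 9.81 = 9.5157 N
½kδ² − Wδ − Wh = 0 → δ = (W + √(W² + 2kWh))/k
δ = (9.5157 + √(90.549 + 55977.6))/6.7154 = (9.5157 + 236.79)/6.7154 = 36.678 mm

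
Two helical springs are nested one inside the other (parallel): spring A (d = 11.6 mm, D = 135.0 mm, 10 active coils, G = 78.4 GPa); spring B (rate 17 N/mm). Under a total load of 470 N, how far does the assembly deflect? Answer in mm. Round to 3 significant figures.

19.4 mm

k_A = Gd⁴/(8D³N_a) = (78.4×10³)(11.6⁴)/(8·135.0³·10) = 7.212 N/mm
Parallel: k_eq = 7.212 + 17 = 24.212 N/mm
δ = F/k_eq = 470/24.212 = 19.412 mm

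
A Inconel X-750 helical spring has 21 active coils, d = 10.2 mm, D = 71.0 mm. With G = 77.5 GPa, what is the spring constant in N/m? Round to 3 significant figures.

k = Gd⁴/(8D³N_a) = (77.5×10³ × 10.2⁴) / (8 × 71.0³ × 21)
  = 8.38885e+08 / 6.0129e+07 = 13.951 N/mm = 13951 N/m

14000 N/m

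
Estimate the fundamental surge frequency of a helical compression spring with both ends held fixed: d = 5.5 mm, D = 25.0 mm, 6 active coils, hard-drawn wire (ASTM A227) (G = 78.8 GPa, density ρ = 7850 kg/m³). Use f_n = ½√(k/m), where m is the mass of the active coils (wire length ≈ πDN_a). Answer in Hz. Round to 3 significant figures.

523 Hz

k = Gd⁴/(8D³N_a) = (78.8×10³)(5.5⁴)/(8·25.0³·6) = 96.143 N/mm = 96143 N/m
Wire length L = πDN_a = π·25.0·6 = 471.24 mm
m = ρ·(πd²/4)·L = 7850 × 23.758×10⁻⁶ m² × 0.47124 m = 0.087887 kg
f_n = ½√(k/m) = 0.5·√(96143/0.087887) = 0.5·√(1.0939e+06) = 522.96 Hz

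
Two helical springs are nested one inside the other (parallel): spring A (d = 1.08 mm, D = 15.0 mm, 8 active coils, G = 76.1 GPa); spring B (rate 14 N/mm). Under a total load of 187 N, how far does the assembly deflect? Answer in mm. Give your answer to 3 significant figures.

12.9 mm

k_A = Gd⁴/(8D³N_a) = (76.1×10³)(1.08⁴)/(8·15.0³·8) = 0.47932 N/mm
Parallel: k_eq = 0.47932 + 14 = 14.479 N/mm
δ = F/k_eq = 187/14.479 = 12.915 mm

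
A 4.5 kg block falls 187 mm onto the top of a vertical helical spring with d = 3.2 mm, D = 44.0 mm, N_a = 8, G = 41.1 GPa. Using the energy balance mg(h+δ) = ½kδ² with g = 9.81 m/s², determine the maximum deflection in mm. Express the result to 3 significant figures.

k = Gd⁴/(8D³N_a) = (41.1×10³)(3.2⁴)/(8·44.0³·8) = 0.7905 N/mm
W = mg = 4.5 × 9.81 = 44.145 N
½kδ² − Wδ − Wh = 0 → δ = (W + √(W² + 2kWh))/k
δ = (44.145 + √(1948.8 + 13051.4))/0.7905 = (44.145 + 122.48)/0.7905 = 210.78 mm

211 mm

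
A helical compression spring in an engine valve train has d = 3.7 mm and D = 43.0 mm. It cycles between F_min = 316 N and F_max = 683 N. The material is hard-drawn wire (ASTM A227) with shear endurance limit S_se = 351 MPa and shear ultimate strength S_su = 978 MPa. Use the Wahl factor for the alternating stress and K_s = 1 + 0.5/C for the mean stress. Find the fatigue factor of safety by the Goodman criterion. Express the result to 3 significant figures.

C = D/d = 43.0/3.7 = 11.6216; K_W = (4C−1)/(4C−4)+0.615/C = 1.1235; K_s = 1+0.5/C = 1.0430
F_a = (F_max−F_min)/2 = 183.5 N; F_m = (F_max+F_min)/2 = 499.5 N
τ_a = K_W·8F_aD/(πd³) = 1.1235 × 396.68 = 445.68 MPa
τ_m = K_s·8F_mD/(πd³) = 1.0430 × 1079.8 = 1126.2 MPa
Goodman: 1/n_f = τ_a/S_se + τ_m/S_su = 445.68/351 + 1126.2/978 = 1.26975 + 1.15158 = 2.4213
n_f = 1/2.4213 = 0.413

0.413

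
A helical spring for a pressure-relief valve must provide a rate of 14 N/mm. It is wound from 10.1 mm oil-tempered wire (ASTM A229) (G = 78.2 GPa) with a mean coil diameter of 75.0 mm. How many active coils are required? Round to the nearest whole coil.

N_a = Gd⁴/(8D³k) = (78.2×10³ × 10.1⁴)/(8 × 75.0³ × 14)
    = 8.13752e+08 / 4.725e+07 = 17.22 → 17 coils

17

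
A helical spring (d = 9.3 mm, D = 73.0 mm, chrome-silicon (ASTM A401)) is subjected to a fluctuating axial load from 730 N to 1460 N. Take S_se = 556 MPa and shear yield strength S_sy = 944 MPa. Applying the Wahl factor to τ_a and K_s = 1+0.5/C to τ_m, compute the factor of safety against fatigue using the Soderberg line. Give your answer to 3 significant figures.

2.15

C = D/d = 73.0/9.3 = 7.8495; K_W = (4C−1)/(4C−4)+0.615/C = 1.1878; K_s = 1+0.5/C = 1.0637
F_a = (F_max−F_min)/2 = 365 N; F_m = (F_max+F_min)/2 = 1095 N
τ_a = K_W·8F_aD/(πd³) = 1.1878 × 84.354 = 100.2 MPa
τ_m = K_s·8F_mD/(πd³) = 1.0637 × 253.06 = 269.18 MPa
Soderberg: 1/n_f = τ_a/S_se + τ_m/S_sy = 100.2/556 + 269.18/944 = 0.18022 + 0.28515 = 0.46537
n_f = 1/0.46537 = 2.149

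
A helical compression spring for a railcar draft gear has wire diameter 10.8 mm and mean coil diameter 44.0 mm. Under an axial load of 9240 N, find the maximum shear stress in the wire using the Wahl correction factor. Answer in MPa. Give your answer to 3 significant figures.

1150 MPa

Spring index C = D/d = 44.0/10.8 = 4.0741
K_W = (4C−1)/(4C−4) + 0.615/C = 15.296/12.296 + 0.1510 = 1.3949
τ₀ = 8FD/(πd³) = 8·9240·44.0/(π·10.8³) = 3.25248e+06/3957.5 = 821.85 MPa
τ_max = K·τ₀ = 1.3949 × 821.85 = 1146.4 MPa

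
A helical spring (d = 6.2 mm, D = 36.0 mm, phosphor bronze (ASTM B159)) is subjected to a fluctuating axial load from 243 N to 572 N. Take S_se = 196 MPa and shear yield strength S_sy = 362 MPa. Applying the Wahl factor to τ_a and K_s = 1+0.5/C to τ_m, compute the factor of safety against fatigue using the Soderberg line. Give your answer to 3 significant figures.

C = D/d = 36.0/6.2 = 5.8065; K_W = (4C−1)/(4C−4)+0.615/C = 1.2620; K_s = 1+0.5/C = 1.0861
F_a = (F_max−F_min)/2 = 164.5 N; F_m = (F_max+F_min)/2 = 407.5 N
τ_a = K_W·8F_aD/(πd³) = 1.2620 × 63.275 = 79.851 MPa
τ_m = K_s·8F_mD/(πd³) = 1.0861 × 156.75 = 170.24 MPa
Soderberg: 1/n_f = τ_a/S_se + τ_m/S_sy = 79.851/196 + 170.24/362 = 0.40740 + 0.47028 = 0.87769
n_f = 1/0.87769 = 1.139

1.14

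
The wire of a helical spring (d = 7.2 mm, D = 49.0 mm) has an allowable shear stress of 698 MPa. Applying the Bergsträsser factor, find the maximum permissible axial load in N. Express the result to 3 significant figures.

C = D/d = 49.0/7.2 = 6.8056
K_B = (4C+2)/(4C−3) = 29.222/24.222 = 1.2064
τ_max = K·8FD/(πd³) → F_max = τ_allow·πd³/(8DK)
F_max = 698·π·7.2³/(8·49.0·1.2064) = 8.1847e+05/472.92 = 1730.7 N

1730 N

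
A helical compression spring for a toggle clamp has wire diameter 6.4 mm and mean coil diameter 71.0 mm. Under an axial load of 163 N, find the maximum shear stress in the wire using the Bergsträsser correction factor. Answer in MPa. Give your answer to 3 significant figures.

126 MPa

Spring index C = D/d = 71.0/6.4 = 11.0938
K_B = (4C+2)/(4C−3) = 46.375/41.375 = 1.1208
τ₀ = 8FD/(πd³) = 8·163·71.0/(π·6.4³) = 92584/823.55 = 112.42 MPa
τ_max = K·τ₀ = 1.1208 × 112.42 = 126.01 MPa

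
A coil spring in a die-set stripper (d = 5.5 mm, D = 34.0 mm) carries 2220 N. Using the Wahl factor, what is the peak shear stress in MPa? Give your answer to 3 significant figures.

1440 MPa

Spring index C = D/d = 34.0/5.5 = 6.1818
K_W = (4C−1)/(4C−4) + 0.615/C = 23.727/20.727 + 0.0995 = 1.2442
τ₀ = 8FD/(πd³) = 8·2220·34.0/(π·5.5³) = 603840/522.68 = 1155.3 MPa
τ_max = K·τ₀ = 1.2442 × 1155.3 = 1437.4 MPa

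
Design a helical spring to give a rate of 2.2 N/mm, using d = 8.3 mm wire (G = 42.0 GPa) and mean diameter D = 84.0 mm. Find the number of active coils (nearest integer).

19

N_a = Gd⁴/(8D³k) = (42.0×10³ × 8.3⁴)/(8 × 84.0³ × 2.2)
    = 1.99325e+08 / 1.04316e+07 = 19.11 → 19 coils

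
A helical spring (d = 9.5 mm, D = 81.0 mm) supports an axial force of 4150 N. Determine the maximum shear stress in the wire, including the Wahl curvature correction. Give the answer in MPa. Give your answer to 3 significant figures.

Spring index C = D/d = 81.0/9.5 = 8.5263
K_W = (4C−1)/(4C−4) + 0.615/C = 33.105/30.105 + 0.0721 = 1.1718
τ₀ = 8FD/(πd³) = 8·4150·81.0/(π·9.5³) = 2.6892e+06/2693.5 = 998.4 MPa
τ_max = K·τ₀ = 1.1718 × 998.4 = 1169.9 MPa

1170 MPa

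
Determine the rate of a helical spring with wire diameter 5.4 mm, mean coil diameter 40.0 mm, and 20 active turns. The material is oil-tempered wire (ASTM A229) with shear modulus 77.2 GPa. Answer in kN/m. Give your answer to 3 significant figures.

k = Gd⁴/(8D³N_a) = (77.2×10³ × 5.4⁴) / (8 × 40.0³ × 20)
  = 6.56436e+07 / 1.024e+07 = 6.4105 N/mm

6.41 kN/m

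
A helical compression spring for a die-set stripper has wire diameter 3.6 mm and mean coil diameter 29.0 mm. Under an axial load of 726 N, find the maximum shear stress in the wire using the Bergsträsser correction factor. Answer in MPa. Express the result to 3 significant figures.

Spring index C = D/d = 29.0/3.6 = 8.0556
K_B = (4C+2)/(4C−3) = 34.222/29.222 = 1.1711
τ₀ = 8FD/(πd³) = 8·726·29.0/(π·3.6³) = 168432/146.57 = 1149.1 MPa
τ_max = K·τ₀ = 1.1711 × 1149.1 = 1345.7 MPa

1350 MPa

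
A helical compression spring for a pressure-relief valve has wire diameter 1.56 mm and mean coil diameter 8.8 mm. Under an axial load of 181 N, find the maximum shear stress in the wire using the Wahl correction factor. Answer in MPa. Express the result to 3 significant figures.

Spring index C = D/d = 8.8/1.56 = 5.6410
K_W = (4C−1)/(4C−4) + 0.615/C = 21.564/18.564 + 0.1090 = 1.2706
τ₀ = 8FD/(πd³) = 8·181·8.8/(π·1.56³) = 12742.4/11.927 = 1068.4 MPa
τ_max = K·τ₀ = 1.2706 × 1068.4 = 1357.5 MPa

1360 MPa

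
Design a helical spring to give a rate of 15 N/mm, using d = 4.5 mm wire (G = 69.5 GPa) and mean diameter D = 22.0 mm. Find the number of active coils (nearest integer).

N_a = Gd⁴/(8D³k) = (69.5×10³ × 4.5⁴)/(8 × 22.0³ × 15)
    = 2.84993e+07 / 1.27776e+06 = 22.3 → 22 coils

22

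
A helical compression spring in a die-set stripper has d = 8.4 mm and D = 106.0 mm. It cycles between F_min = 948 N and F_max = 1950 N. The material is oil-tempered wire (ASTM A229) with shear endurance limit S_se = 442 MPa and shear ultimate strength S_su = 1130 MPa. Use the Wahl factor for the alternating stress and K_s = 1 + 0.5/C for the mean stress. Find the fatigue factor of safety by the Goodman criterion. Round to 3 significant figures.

C = D/d = 106.0/8.4 = 12.6190; K_W = (4C−1)/(4C−4)+0.615/C = 1.1133; K_s = 1+0.5/C = 1.0396
F_a = (F_max−F_min)/2 = 501 N; F_m = (F_max+F_min)/2 = 1449 N
τ_a = K_W·8F_aD/(πd³) = 1.1133 × 228.16 = 254.01 MPa
τ_m = K_s·8F_mD/(πd³) = 1.0396 × 659.9 = 686.04 MPa
Goodman: 1/n_f = τ_a/S_se + τ_m/S_su = 254.01/442 + 686.04/1130 = 0.57469 + 0.60712 = 1.1818
n_f = 1/1.1818 = 0.8462

0.846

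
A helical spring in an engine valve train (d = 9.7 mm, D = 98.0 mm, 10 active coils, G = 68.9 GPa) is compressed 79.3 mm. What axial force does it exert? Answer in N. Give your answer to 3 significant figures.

642 N

k = Gd⁴/(8D³N_a) = (68.9×10³)(9.7⁴)/(8·98.0³·10) = 8.101 N/mm
F = k·δ = 8.101 × 79.3 = 642.41 N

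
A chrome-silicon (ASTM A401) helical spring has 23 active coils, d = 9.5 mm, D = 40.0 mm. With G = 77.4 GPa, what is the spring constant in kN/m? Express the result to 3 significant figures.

k = Gd⁴/(8D³N_a) = (77.4×10³ × 9.5⁴) / (8 × 40.0³ × 23)
  = 6.30428e+08 / 1.1776e+07 = 53.535 N/mm

53.5 kN/m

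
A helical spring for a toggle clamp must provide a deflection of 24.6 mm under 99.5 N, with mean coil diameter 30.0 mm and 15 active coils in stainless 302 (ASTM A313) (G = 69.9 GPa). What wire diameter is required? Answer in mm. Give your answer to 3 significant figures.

Required rate k = F/δ = 99.5/24.6 = 4.0447 N/mm
d = (8D³N_a·k / G)^(1/4) = (8·30.0³·15·4.0447 / (69.9×10³))^0.25
  = (187.48)^0.25 = 3.7003 mm

3.70 mm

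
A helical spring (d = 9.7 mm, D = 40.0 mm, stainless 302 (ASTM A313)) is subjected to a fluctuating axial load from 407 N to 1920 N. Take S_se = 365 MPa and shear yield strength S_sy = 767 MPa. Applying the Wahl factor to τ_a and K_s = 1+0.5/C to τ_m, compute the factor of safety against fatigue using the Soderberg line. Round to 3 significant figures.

1.96

C = D/d = 40.0/9.7 = 4.1237; K_W = (4C−1)/(4C−4)+0.615/C = 1.3892; K_s = 1+0.5/C = 1.1213
F_a = (F_max−F_min)/2 = 756.5 N; F_m = (F_max+F_min)/2 = 1163.5 N
τ_a = K_W·8F_aD/(πd³) = 1.3892 × 84.429 = 117.29 MPa
τ_m = K_s·8F_mD/(πd³) = 1.1213 × 129.85 = 145.6 MPa
Soderberg: 1/n_f = τ_a/S_se + τ_m/S_sy = 117.29/365 + 145.6/767 = 0.32135 + 0.18983 = 0.51118
n_f = 1/0.51118 = 1.956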